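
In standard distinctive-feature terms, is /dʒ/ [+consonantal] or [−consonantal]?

/dʒ/ is the voiced postalveolar affricate, hence [+consonantal].

[+consonantal]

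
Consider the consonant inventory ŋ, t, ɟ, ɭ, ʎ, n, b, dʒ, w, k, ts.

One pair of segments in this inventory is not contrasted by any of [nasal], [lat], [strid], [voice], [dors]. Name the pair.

ɟ, w

Both /ɟ/ and /w/ are [−nasal], [−lateral], [−strident], [+voice], [+dorsal]. Since the list omits [sonorant], [continuant], [labial], [round] and [back] — which do distinguish the voiced palatal stop from the labial-velar glide — this pair collapses; all other pairs remain distinct.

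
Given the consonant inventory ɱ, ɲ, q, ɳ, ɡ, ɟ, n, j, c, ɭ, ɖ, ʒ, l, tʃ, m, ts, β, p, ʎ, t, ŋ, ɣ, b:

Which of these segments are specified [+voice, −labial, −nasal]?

Among the inventory, the [+voice] segments are /ɱ, ɲ, ɳ, ɡ, ɟ, n, j, ɭ, ɖ, ʒ, l, m, β, ʎ, ŋ, ɣ, b/.
Among these, [−labial] gives /ɲ, ɳ, ɡ, ɟ, n, j, ɭ, ɖ, ʒ, l, ʎ, ŋ, ɣ/.
Within that set, [−nasal] leaves /ɡ, ɟ, j, ɭ, ɖ, ʒ, l, ʎ, ɣ/.

ɡ, ɟ, j, ɭ, ɖ, ʒ, l, ʎ, ɣ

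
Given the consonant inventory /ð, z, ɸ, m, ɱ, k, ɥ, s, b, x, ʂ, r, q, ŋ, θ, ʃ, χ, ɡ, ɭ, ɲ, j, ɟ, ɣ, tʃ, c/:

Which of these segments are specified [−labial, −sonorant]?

Checking each segment against [−labial], [−sonorant]: /ð/ (voiced dental fricative), /z/ (voiced alveolar fricative), /k/ (voiceless velar stop), /s/ (voiceless alveolar fricative), /x/ (voiceless velar fricative), /ʂ/ (voiceless retroflex fricative), among others, satisfy every feature; every other segment in the inventory fails at least one.

ð, z, k, s, x, ʂ, q, θ, ʃ, χ, ɡ, ɟ, ɣ, tʃ, c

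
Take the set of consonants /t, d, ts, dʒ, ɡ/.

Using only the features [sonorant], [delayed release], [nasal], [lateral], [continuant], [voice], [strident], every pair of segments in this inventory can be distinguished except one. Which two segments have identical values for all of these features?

/d/ (voiced alveolar stop) and /ɡ/ (voiced velar stop) are both [−sonorant], [−delayed release], [−nasal], [−lateral], [−continuant], [+voice], [−strident], so none of the listed features separates them. (They do differ in [coronal] and [dorsal], which are not among the given features.) Every other pair in the inventory differs on at least one listed feature.

d, ɡ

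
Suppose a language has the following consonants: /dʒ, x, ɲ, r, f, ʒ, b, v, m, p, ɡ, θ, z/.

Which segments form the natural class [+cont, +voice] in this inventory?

r, ʒ, v, z

Checking each segment against [+continuant], [+voice]: /r/ (alveolar trill), /ʒ/ (voiced postalveolar fricative), /v/ (voiced labiodental fricative), /z/ (voiced alveolar fricative) satisfy every feature; every other segment in the inventory fails at least one.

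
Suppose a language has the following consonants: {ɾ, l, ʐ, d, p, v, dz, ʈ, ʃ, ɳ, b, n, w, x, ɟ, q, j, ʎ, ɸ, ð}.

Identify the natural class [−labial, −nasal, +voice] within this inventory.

ɾ, l, ʐ, d, dz, ɟ, j, ʎ, ð

Among the inventory, the [−labial] segments are /ɾ, l, ʐ, d, dz, ʈ, ʃ, ɳ, n, x, ɟ, q, j, ʎ, ð/.
Of those, [−nasal] gives /ɾ, l, ʐ, d, dz, ʈ, ʃ, x, ɟ, q, j, ʎ, ð/.
Then [+voice] leaves /ɾ, l, ʐ, d, dz, ɟ, j, ʎ, ð/.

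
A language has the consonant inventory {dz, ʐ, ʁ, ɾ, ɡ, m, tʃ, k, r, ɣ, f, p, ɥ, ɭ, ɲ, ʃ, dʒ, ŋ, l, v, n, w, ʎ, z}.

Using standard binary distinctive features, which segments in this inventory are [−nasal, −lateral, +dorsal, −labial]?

The [−nasal] segments are /dz, ʐ, ʁ, ɾ, ɡ, tʃ, k, r, ɣ, f, p, ɥ, ɭ, ʃ, dʒ, l, v, w, ʎ, z/.
Of those, [−lateral] gives /dz, ʐ, ʁ, ɾ, ɡ, tʃ, k, r, ɣ, f, p, ɥ, ʃ, dʒ, v, w, z/.
Then [+dorsal] gives /ʁ, ɡ, k, ɣ, ɥ, w/.
Among these, [−labial] leaves /ʁ, ɡ, k, ɣ/.

ʁ, ɡ, k, ɣ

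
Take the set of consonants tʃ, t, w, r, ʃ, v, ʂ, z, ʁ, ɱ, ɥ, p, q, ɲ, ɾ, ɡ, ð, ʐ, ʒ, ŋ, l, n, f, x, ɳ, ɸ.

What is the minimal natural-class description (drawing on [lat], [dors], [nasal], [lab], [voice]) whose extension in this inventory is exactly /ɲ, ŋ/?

Every target segment is [+nasal], [+dorsal]; each remaining inventory member fails at least one of these. Each conjunct is needed — [+dorsal] alone would also admit /w, ʁ, ɥ, q, …/; [+nasal] alone would also admit /ɱ, n, ɳ/ — and no other single listed feature has exactly this extension, so two is the minimum.

[+nasal, +dors]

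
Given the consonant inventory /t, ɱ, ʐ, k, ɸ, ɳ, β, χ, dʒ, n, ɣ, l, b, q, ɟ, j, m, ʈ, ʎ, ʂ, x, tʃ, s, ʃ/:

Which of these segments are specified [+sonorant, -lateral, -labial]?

ɳ, n, j

Eliminate segments failing any feature: /t, ʐ, k, ɸ, β, χ, dʒ, ɣ, b, q, ɟ, ʈ, ʂ, x, tʃ, s, ʃ/ are [-sonorant]; /ɱ, m/ are [+labial]; /l, ʎ/ are [+lateral]. The remaining /ɳ, n, j/ satisfy [+sonorant], [-lateral], [-labial].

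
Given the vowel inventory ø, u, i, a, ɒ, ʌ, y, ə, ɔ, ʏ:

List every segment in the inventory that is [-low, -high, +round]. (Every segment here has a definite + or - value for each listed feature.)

Checking each segment against [-low], [-high], [+round]: /ø/ (mid front rounded tense vowel), /ɔ/ (mid back rounded lax vowel) satisfy every feature; every other segment in the inventory fails at least one.

ø, ɔ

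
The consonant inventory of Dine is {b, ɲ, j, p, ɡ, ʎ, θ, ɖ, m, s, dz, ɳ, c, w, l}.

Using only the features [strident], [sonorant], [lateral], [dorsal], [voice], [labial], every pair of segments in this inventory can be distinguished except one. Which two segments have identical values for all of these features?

j, ɲ

Both /j/ and /ɲ/ are [−strident], [+sonorant], [−lateral], [+dorsal], [+voice], [−labial]. Since the list omits [nasal] and [continuant] — which do distinguish the palatal glide from the palatal nasal — this pair collapses; all other pairs remain distinct.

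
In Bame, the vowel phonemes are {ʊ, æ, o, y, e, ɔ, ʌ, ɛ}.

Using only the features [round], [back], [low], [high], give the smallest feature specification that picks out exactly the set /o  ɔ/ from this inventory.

/o, ɔ/ are all [−high], [+round], and no other segment in the inventory matches both values. Dropping any one of them over-generates: [+round] alone would also admit /ʊ, y/; [−high] alone would also admit /æ, e, ʌ, ɛ/. No other single listed feature picks out exactly this set either, so fewer than two features will not do.

[−high, +round]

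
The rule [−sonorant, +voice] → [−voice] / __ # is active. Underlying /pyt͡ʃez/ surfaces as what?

/z/ satisfies [−sonorant, +voice] and sits in __ #. The [−voice] counterpart of the voiced alveolar fricative is /s/. Other segments in /pyt͡ʃez/ either fail the structural description or are not in the environment, so the surface form is [pyt͡ʃes].

[pyt͡ʃes]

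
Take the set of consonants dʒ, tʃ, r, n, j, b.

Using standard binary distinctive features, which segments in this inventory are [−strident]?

The feature [strident] marks segments high-amplitude, high-frequency frication (the sibilants). In this inventory /r, n, j, b/ lack that property, so they are [−strident]; /dʒ, tʃ/ are [+strident].

r, n, j, b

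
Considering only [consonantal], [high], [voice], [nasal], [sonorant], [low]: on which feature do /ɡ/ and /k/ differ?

[voice]

The two segments share [+consonantal], [+high], [−nasal], [−sonorant], [−low]. The only feature from the list on which they differ: /ɡ/ is [+voice] while /k/ is [−voice].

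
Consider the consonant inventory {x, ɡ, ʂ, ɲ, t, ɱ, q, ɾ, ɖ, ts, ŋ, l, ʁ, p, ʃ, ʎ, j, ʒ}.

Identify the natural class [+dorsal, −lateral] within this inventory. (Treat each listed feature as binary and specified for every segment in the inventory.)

x, ɡ, ɲ, q, ŋ, ʁ, j

Among the inventory, the [+dorsal] segments are /x, ɡ, ɲ, q, ŋ, ʁ, ʎ, j/.
Within that set, [−lateral] leaves /x, ɡ, ɲ, q, ŋ, ʁ, j/.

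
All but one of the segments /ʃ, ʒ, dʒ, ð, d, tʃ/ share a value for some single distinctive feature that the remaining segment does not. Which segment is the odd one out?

d

The remaining segments after removing /d/ share [+distributed]; /d/ (voiced alveolar stop) is [-distributed]. For every other candidate removal, the leftover set fails to share any single feature value that the removed segment lacks.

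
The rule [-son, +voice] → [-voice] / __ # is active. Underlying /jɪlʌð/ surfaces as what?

[jɪlʌθ]

Only the final segment /ð/ is both word-final and matches the structural description. It is a voiced dental fricative, so [-son, +voice] holds; changing it to [-voice] with all other features held fixed yields /θ/ (voiceless dental fricative). No other segment meets both the structural description and the environment, so the output is [jɪlʌθ].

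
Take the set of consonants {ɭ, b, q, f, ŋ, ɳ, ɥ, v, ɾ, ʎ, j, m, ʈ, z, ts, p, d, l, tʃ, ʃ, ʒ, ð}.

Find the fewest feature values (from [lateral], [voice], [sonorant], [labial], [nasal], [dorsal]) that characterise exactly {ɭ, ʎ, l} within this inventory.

The target set is precisely the extension of [+lateral] in this inventory.

[+lateral]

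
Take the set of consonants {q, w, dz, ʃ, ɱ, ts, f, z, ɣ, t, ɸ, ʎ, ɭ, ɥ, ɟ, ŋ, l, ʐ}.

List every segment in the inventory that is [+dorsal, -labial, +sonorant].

ʎ, ŋ

Checking each segment against [+dorsal], [-labial], [+sonorant]: /ʎ/ (palatal lateral approximant), /ŋ/ (velar nasal) satisfy every feature; every other segment in the inventory fails at least one.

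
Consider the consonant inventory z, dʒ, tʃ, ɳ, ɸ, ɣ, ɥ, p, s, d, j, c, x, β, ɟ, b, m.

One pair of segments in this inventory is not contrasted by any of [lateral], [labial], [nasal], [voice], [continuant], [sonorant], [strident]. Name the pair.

/ɟ/ (voiced palatal stop) and /d/ (voiced alveolar stop) are both [−lateral], [−labial], [−nasal], [+voice], [−continuant], [−sonorant], [−strident], so none of the listed features separates them. (They do differ in [dorsal], which is not among the given features.) Every other pair in the inventory differs on at least one listed feature.

ɟ, d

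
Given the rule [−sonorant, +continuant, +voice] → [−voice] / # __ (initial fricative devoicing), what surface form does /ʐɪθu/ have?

[ʂɪθu]

Only the initial segment /ʐ/ is both word-initial and matches the structural description. It is a voiced retroflex fricative, so [−sonorant, +continuant, +voice] holds; changing it to [−voice] with all other features held fixed yields /ʂ/ (voiceless retroflex fricative). No other segment meets both the structural description and the environment, so the output is [ʂɪθu].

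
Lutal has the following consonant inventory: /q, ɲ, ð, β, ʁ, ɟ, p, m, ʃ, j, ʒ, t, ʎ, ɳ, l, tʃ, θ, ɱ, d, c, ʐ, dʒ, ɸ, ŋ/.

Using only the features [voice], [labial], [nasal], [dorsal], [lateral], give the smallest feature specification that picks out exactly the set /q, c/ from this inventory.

[-voice, +dorsal]

Every target segment is [-voice], [+dorsal]; each remaining inventory member fails at least one of these. Each conjunct is needed — [+dorsal] alone would also admit /ɲ, ʁ, ɟ, j, …/; [-voice] alone would also admit /p, ʃ, t, tʃ, …/ — and no other single listed feature has exactly this extension, so two is the minimum.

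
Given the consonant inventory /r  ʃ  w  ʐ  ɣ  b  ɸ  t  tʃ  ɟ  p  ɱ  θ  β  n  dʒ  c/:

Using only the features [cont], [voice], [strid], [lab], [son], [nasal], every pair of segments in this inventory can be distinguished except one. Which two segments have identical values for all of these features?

t, c

/t/ (voiceless alveolar stop) and /c/ (voiceless palatal stop) are both [−continuant], [−voice], [−strident], [−labial], [−sonorant], [−nasal], so none of the listed features separates them. (They do differ in [dorsal], which is not among the given features.) Every other pair in the inventory differs on at least one listed feature.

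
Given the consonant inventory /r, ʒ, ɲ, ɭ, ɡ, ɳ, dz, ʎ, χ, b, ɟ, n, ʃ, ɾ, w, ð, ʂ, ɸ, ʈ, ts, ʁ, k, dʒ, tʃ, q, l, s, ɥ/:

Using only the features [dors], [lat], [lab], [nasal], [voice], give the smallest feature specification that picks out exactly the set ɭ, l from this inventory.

[+lat, -dors]

The class [+lateral], [-dorsal] has exactly /ɭ, l/ as its extension in this inventory. No smaller conjunction from the listed features achieves this: [-dorsal] alone would also admit /r, ʒ, ɳ, dz, …/; [+lateral] alone would also admit /ʎ/; and checking the remaining single features turns up none with this extension.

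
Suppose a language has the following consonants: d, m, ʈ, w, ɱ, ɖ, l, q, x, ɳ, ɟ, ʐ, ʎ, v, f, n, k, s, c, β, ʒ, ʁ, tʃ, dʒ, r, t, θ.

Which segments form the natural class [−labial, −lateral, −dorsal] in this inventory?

d, ʈ, ɖ, ɳ, ʐ, n, s, ʒ, tʃ, dʒ, r, t, θ

Among the inventory, the [−labial] segments are /d, ʈ, ɖ, l, q, x, ɳ, ɟ, ʐ, ʎ, n, k, s, c, ʒ, ʁ, tʃ, dʒ, r, t, θ/.
Of those, [−lateral] gives /d, ʈ, ɖ, q, x, ɳ, ɟ, ʐ, n, k, s, c, ʒ, ʁ, tʃ, dʒ, r, t, θ/.
Then [−dorsal] leaves /d, ʈ, ɖ, ɳ, ʐ, n, s, ʒ, tʃ, dʒ, r, t, θ/.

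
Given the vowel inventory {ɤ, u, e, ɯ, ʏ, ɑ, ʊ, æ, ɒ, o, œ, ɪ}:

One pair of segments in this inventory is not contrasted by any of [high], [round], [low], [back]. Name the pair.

/ʊ/ (high back rounded lax vowel) and /u/ (high back rounded tense vowel) are both [+high], [+round], [−low], [+back], so none of the listed features separates them. (They do differ in [tense], which is not among the given features.) Every other pair in the inventory differs on at least one listed feature.

ʊ, u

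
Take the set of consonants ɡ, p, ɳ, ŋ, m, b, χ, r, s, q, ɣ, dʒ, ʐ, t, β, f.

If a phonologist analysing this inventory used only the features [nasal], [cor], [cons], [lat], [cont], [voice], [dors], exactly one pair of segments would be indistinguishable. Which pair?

On the given features, /ʐ/ and /r/ have an identical profile: [−nasal], [+coronal], [+consonantal], [−lateral], [+continuant], [+voice], [−dorsal]. No other two segments in the inventory coincide on all 7 features. (They do differ in [sonorant], [strident] and [anterior], which are not among the given features.)

ʐ, r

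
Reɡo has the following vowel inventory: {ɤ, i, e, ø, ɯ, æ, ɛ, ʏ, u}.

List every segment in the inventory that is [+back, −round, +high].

ɯ

Checking each segment against [+back], [−round], [+high]: /ɯ/ (high back unrounded vowel) satisfies every feature; every other segment in the inventory fails at least one.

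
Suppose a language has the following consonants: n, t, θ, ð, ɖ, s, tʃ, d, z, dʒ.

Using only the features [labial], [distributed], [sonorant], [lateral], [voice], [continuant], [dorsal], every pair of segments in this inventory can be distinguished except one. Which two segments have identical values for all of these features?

Both /ɖ/ and /d/ are [-labial], [-distributed], [-sonorant], [-lateral], [+voice], [-continuant], [-dorsal]. Since the list omits [anterior] — which does distinguish the voiced retroflex stop from the voiced alveolar stop — this pair collapses; all other pairs remain distinct.

ɖ, d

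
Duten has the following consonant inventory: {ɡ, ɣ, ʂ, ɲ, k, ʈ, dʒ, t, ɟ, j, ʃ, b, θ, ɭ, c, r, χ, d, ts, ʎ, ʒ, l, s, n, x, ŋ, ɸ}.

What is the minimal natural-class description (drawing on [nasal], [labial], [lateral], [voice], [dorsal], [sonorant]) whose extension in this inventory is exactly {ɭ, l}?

Every target segment is [+lateral], [−dorsal]; each remaining inventory member fails at least one of these. Each conjunct is needed — [−dorsal] alone would also admit /ʂ, ʈ, dʒ, t, …/; [+lateral] alone would also admit /ʎ/ — and no other single listed feature has exactly this extension, so two is the minimum.

[+lateral, −dorsal]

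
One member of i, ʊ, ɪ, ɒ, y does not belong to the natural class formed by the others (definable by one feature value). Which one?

/ɪ, ʊ, i, y/ are all [+high], but /ɒ/ (low back rounded vowel) is [-high]. No other single segment can be removed to leave a set sharing one feature value that the removed segment lacks, so /ɒ/ is the odd one out.

ɒ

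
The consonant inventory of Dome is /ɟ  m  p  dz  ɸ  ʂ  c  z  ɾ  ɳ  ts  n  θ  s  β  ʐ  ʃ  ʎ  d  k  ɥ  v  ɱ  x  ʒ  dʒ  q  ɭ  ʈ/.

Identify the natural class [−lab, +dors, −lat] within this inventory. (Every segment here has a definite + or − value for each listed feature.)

ɟ, c, k, x, q

Checking each segment against [−labial], [+dorsal], [−lateral]: /ɟ/ (voiced palatal stop), /c/ (voiceless palatal stop), /k/ (voiceless velar stop), /x/ (voiceless velar fricative), /q/ (voiceless uvular stop) satisfy every feature; every other segment in the inventory fails at least one.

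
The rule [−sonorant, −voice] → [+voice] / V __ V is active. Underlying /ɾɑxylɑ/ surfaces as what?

[ɾɑɣylɑ]

The only segment in the rule's environment that also matches [−sonorant, −voice] is /x/. Applying [+voice] turns the voiceless velar fricative into /ɣ/ (voiced velar fricative), giving [ɾɑɣylɑ].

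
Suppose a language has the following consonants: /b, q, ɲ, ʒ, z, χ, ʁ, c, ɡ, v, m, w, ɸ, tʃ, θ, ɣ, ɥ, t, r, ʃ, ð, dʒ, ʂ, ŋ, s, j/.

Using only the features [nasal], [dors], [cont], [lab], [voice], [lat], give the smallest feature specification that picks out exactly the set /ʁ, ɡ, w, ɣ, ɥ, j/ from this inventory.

[+voice, −nasal, +dors]

/ʁ, ɡ, w, ɣ, ɥ, j/ are all [+voice], [−nasal], [+dorsal], and no other segment in the inventory matches all three values. Dropping any one of them over-generates: [−nasal, +dorsal] alone would also admit /q, χ, c/; [+voice, +dorsal] alone would also admit /ɲ, ŋ/; [+voice, −nasal] alone would also admit /b, ʒ, z, v, …/. No other combination of two listed features picks out exactly this set either, so fewer than three features will not do.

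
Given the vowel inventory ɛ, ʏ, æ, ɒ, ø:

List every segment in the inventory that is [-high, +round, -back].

Checking each segment against [-high], [+round], [-back]: /ø/ (mid front rounded tense vowel) satisfies every feature; every other segment in the inventory fails at least one.

ø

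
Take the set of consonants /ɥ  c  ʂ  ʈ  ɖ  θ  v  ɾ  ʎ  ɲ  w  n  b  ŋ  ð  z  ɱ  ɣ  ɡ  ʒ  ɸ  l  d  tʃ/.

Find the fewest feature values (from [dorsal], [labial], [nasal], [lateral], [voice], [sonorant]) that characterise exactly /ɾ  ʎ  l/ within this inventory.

[+sonorant, -nasal, -labial]

The class [+sonorant], [-nasal], [-labial] has exactly /ɾ, ʎ, l/ as its extension in this inventory. No smaller conjunction from the listed features achieves this: [-nasal, -labial] alone would also admit /c, ʂ, ʈ, ɖ, …/; [+sonorant, -labial] alone would also admit /ɲ, n, ŋ/; [+sonorant, -nasal] alone would also admit /ɥ, w/; and checking the remaining two-feature bundles turns up none with this extension.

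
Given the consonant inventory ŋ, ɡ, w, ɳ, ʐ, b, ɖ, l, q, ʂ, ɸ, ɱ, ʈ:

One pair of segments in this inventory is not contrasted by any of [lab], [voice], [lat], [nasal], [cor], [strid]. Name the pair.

b, w

/b/ (voiced bilabial stop) and /w/ (labial-velar glide) are both [+labial], [+voice], [−lateral], [−nasal], [−coronal], [−strident], so none of the listed features separates them. (They do differ in [sonorant], [continuant], [round] and [dorsal], which are not among the given features.) Every other pair in the inventory differs on at least one listed feature.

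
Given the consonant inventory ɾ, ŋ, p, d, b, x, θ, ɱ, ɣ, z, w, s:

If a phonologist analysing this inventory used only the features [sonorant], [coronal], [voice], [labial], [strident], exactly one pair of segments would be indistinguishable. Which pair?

/w/ (labial-velar glide) and /ɱ/ (labiodental nasal) are both [+sonorant], [−coronal], [+voice], [+labial], [−strident], so none of the listed features separates them. (They do differ in [nasal], [continuant], [round] and [dorsal], which are not among the given features.) Every other pair in the inventory differs on at least one listed feature.

w, ɱ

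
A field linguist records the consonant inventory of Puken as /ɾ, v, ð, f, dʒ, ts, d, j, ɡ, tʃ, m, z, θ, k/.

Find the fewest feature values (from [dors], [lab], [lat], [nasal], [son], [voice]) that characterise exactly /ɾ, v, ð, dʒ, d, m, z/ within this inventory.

The class [+voice], [−dorsal] has exactly /ɾ, v, ð, dʒ, d, m, z/ as its extension in this inventory. No smaller conjunction from the listed features achieves this: [−dorsal] alone would also admit /f, ts, tʃ, θ/; [+voice] alone would also admit /j, ɡ/; and checking the remaining single features turns up none with this extension.

[+voice, −dors]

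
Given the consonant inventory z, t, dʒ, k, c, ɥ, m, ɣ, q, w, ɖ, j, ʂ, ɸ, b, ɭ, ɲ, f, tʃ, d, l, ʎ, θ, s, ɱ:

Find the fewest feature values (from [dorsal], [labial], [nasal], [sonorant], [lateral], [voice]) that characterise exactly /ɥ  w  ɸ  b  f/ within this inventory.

The class [-nasal], [+labial] has exactly /ɥ, w, ɸ, b, f/ as its extension in this inventory. No smaller conjunction from the listed features achieves this: [+labial] alone would also admit /m, ɱ/; [-nasal] alone would also admit /z, t, dʒ, k, …/; and checking the remaining single features turns up none with this extension.

[-nasal, +labial]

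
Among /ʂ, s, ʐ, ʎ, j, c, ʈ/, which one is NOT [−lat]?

ʎ

/ʎ/ is the palatal lateral approximant, which is [+lateral]; the rest — /ʂ, ʐ, j, c, s, ʈ/ — are [−lateral].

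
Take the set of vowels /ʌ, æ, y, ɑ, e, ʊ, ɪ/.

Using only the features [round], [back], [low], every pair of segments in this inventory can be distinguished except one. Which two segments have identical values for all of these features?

ɪ, e

/ɪ/ (high front unrounded lax vowel) and /e/ (mid front unrounded tense vowel) are both [−round], [−back], [−low], so none of the listed features separates them. (They do differ in [high] and [tense], which are not among the given features.) Every other pair in the inventory differs on at least one listed feature.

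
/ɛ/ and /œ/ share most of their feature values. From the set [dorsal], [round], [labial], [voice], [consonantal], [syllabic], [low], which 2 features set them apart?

[labial], [round]

/ɛ/ is the mid front unrounded lax vowel and /œ/ is the mid front rounded lax vowel. Both are [+dorsal], [+voice], [−consonantal], [+syllabic], [−low]. /ɛ/ is [−labial] while /œ/ is [+labial]; /ɛ/ is [−round] while /œ/ is [+round], so the distinguishing features are [labial], [round].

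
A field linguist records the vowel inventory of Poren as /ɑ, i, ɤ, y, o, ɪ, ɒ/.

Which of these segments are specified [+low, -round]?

The [+low] segments are /ɑ, ɒ/.
Among these, [-round] leaves /ɑ/.

ɑ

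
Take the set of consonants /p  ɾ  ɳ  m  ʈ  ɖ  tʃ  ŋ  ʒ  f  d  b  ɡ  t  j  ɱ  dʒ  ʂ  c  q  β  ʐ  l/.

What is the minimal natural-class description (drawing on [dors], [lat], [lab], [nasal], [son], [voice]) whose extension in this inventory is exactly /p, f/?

Every target segment is [−voice], [+labial]; each remaining inventory member fails at least one of these. Each conjunct is needed — [+labial] alone would also admit /m, b, ɱ, β/; [−voice] alone would also admit /ʈ, tʃ, t, ʂ, …/ — and no other single listed feature has exactly this extension, so two is the minimum.

[−voice, +lab]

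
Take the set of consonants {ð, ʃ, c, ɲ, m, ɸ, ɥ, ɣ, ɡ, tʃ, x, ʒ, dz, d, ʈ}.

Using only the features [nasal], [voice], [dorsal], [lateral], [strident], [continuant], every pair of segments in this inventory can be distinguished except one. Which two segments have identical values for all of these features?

ɥ, ɣ

/ɥ/ (labial-palatal glide) and /ɣ/ (voiced velar fricative) are both [-nasal], [+voice], [+dorsal], [-lateral], [-strident], [+continuant], so none of the listed features separates them. (They do differ in [sonorant], [labial], [round] and [back], which are not among the given features.) Every other pair in the inventory differs on at least one listed feature.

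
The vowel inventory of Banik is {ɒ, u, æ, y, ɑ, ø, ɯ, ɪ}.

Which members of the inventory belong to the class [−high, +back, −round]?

Eliminate segments failing any feature: /ɒ/ is [+round]; /u, y, ɯ, ɪ/ are [+high]; /æ, ø/ are [−back]. The remaining /ɑ/ satisfy [−high], [+back], [−round].

ɑ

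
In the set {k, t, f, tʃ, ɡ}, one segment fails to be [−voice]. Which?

ɡ

/ɡ/ is the voiced velar stop, which is [+voice]; the rest — /f, k, tʃ, t/ — are [−voice].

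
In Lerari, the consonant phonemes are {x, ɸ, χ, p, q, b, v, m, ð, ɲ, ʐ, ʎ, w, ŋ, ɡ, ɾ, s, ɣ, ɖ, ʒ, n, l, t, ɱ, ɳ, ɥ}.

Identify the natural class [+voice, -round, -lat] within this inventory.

The [+voice] segments are /b, v, m, ð, ɲ, ʐ, ʎ, w, ŋ, ɡ, ɾ, ɣ, ɖ, ʒ, n, l, ɱ, ɳ, ɥ/.
Of those, [-round] gives /b, v, m, ð, ɲ, ʐ, ʎ, ŋ, ɡ, ɾ, ɣ, ɖ, ʒ, n, l, ɱ, ɳ/.
Of those, [-lateral] leaves /b, v, m, ð, ɲ, ʐ, ŋ, ɡ, ɾ, ɣ, ɖ, ʒ, n, ɱ, ɳ/.

b, v, m, ð, ɲ, ʐ, ŋ, ɡ, ɾ, ɣ, ɖ, ʒ, n, ɱ, ɳ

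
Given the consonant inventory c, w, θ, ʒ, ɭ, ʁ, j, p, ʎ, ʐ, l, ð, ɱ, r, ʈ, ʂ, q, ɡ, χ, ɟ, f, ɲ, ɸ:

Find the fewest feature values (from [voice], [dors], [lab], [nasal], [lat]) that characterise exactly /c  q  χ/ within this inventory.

/c, q, χ/ are all [-voice], [+dorsal], and no other segment in the inventory matches both values. Dropping any one of them over-generates: [+dorsal] alone would also admit /w, ʁ, j, ʎ, …/; [-voice] alone would also admit /θ, p, ʈ, ʂ, …/. No other single listed feature picks out exactly this set either, so fewer than two features will not do.

[-voice, +dors]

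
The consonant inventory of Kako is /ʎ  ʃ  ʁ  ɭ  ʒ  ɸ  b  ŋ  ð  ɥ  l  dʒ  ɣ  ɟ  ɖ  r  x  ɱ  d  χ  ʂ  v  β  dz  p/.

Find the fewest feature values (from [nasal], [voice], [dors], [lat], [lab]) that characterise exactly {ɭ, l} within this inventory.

Every target segment is [+lateral], [−dorsal]; each remaining inventory member fails at least one of these. Each conjunct is needed — [−dorsal] alone would also admit /ʃ, ʒ, ɸ, b, …/; [+lateral] alone would also admit /ʎ/ — and no other single listed feature has exactly this extension, so two is the minimum.

[+lat, −dors]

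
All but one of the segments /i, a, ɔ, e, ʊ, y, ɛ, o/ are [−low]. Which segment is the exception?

a

/ʊ, e, ɛ, y, o, i, ɔ/ are all [−low]; /a/ (low unrounded vowel) is [+low].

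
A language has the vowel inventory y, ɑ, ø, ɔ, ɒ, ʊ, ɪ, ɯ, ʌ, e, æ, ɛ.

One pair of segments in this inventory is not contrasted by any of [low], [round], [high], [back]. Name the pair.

e, ɛ

Both /e/ and /ɛ/ are [−low], [−round], [−high], [−back]. Since the list omits [tense] — which does distinguish the mid front unrounded tense vowel from the mid front unrounded lax vowel — this pair collapses; all other pairs remain distinct.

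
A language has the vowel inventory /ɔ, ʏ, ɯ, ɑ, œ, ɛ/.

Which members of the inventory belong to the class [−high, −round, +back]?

Eliminate segments failing any feature: /ɔ, œ/ are [+round]; /ʏ, ɯ/ are [+high]; /ɛ/ is [−back]. The remaining /ɑ/ satisfy [−high], [−round], [+back].

ɑ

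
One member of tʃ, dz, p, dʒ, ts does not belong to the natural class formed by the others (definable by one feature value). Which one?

[delayed release] (equivalently [strident], [labial], [coronal]) groups all but one: /tʃ, dʒ, ts, dz/ share [+delayed release] while /p/ (voiceless bilabial stop) alone is [−delayed release]. Removing any other segment would not leave a single-feature class that excludes it.

p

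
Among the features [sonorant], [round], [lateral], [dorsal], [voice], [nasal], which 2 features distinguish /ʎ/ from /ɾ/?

[lateral], [dorsal]

/ʎ/ is the palatal lateral approximant and /ɾ/ is the alveolar tap. Both are [+sonorant], [−round], [+voice], [−nasal]. /ʎ/ is [+lateral] while /ɾ/ is [−lateral]; /ʎ/ is [+dorsal] while /ɾ/ is [−dorsal], so the distinguishing features are [lateral], [dorsal].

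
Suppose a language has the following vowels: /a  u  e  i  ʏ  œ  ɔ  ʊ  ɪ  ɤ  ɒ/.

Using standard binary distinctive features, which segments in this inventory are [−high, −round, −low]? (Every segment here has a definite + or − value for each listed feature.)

e, ɤ

Among the inventory, the [−high] segments are /a, e, œ, ɔ, ɤ, ɒ/.
Within that set, [−round] gives /a, e, ɤ/.
Then [−low] leaves /e, ɤ/.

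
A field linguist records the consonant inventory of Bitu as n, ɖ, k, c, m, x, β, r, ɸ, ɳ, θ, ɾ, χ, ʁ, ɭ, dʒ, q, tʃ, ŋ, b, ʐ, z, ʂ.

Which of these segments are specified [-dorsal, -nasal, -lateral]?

ɖ, β, r, ɸ, θ, ɾ, dʒ, tʃ, b, ʐ, z, ʂ

The [-dorsal] segments are /n, ɖ, m, β, r, ɸ, ɳ, θ, ɾ, ɭ, dʒ, tʃ, b, ʐ, z, ʂ/.
Among these, [-nasal] gives /ɖ, β, r, ɸ, θ, ɾ, ɭ, dʒ, tʃ, b, ʐ, z, ʂ/.
Within that set, [-lateral] leaves /ɖ, β, r, ɸ, θ, ɾ, dʒ, tʃ, b, ʐ, z, ʂ/.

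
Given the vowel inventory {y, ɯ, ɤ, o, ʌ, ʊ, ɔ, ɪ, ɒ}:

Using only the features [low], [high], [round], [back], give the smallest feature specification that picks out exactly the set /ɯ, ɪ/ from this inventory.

Every target segment is [+high], [−round]; each remaining inventory member fails at least one of these. Each conjunct is needed — [−round] alone would also admit /ɤ, ʌ/; [+high] alone would also admit /y, ʊ/ — and no other single listed feature has exactly this extension, so two is the minimum.

[+high, −round]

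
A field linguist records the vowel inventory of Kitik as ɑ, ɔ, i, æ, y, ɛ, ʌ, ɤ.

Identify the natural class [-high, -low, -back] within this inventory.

ɛ

Checking each segment against [-high], [-low], [-back]: /ɛ/ (mid front unrounded lax vowel) satisfies every feature; every other segment in the inventory fails at least one.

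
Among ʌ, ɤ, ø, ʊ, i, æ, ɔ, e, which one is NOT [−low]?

/e, ɔ, ʌ, ø, ɤ, ʊ, i/ are all [−low]; /æ/ (low front unrounded vowel) is [+low].

æ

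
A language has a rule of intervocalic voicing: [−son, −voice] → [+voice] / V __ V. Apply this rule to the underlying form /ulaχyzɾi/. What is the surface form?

[ulaʁyzɾi]

Only /χ/ occurs between two vowels (/a/ __ /y/) and matches the structural description. It is a voiceless uvular fricative, so [−son, −voice] holds; changing it to [+voice] with all other features held fixed yields /ʁ/ (voiced uvular fricative). No other segment meets both the structural description and the environment, so the output is [ulaʁyzɾi].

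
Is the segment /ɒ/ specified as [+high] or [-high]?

[-high]

/ɒ/ is the low back rounded vowel, hence [-high].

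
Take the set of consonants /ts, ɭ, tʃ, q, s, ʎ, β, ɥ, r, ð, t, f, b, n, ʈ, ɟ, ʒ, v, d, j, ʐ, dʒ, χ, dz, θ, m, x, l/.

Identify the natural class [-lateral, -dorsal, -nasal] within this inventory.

ts, tʃ, s, β, r, ð, t, f, b, ʈ, ʒ, v, d, ʐ, dʒ, dz, θ

Eliminate segments failing any feature: /ɭ, ʎ, l/ are [+lateral]; /q, ɥ, ɟ, j, χ, x/ are [+dorsal]; /n, m/ are [+nasal]. The remaining /ts, tʃ, s, β, r, ð, t, f, b, ʈ, ʒ, v, d, ʐ, dʒ, dz, θ/ satisfy [-lateral], [-dorsal], [-nasal].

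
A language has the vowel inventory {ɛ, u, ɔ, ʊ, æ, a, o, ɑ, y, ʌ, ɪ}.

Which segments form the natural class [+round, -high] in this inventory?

ɔ, o

Eliminate segments failing any feature: /ɛ, æ, a, ɑ, ʌ, ɪ/ are [-round]; /u, ʊ, y/ are [+high]. The remaining /ɔ, o/ satisfy [+round], [-high].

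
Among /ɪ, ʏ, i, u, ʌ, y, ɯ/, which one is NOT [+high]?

/ʌ/ is the mid back unrounded lax vowel, which is [-high]; the rest — /y, u, ɪ, ɯ, ʏ, i/ — are [+high].

ʌ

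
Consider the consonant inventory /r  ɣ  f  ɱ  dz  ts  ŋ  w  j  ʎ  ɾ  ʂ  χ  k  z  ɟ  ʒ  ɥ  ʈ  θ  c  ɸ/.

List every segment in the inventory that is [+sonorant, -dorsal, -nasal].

Checking each segment against [+sonorant], [-dorsal], [-nasal]: /r/ (alveolar trill), /ɾ/ (alveolar tap) satisfy every feature; every other segment in the inventory fails at least one.

r, ɾ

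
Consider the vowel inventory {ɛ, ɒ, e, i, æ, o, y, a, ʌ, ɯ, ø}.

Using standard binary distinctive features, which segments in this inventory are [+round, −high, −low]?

Checking each segment against [+round], [−high], [−low]: /o/ (mid back rounded tense vowel), /ø/ (mid front rounded tense vowel) satisfy every feature; every other segment in the inventory fails at least one.

o, ø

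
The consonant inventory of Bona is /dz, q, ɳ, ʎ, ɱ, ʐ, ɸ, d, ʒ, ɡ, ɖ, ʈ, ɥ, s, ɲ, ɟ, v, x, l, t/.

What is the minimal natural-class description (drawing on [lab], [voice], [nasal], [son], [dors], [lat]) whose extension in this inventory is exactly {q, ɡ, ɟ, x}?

/q, ɡ, ɟ, x/ are all [-sonorant], [+dorsal], and no other segment in the inventory matches both values. Dropping any one of them over-generates: [+dorsal] alone would also admit /ʎ, ɥ, ɲ/; [-sonorant] alone would also admit /dz, ʐ, ɸ, d, …/. No other single listed feature picks out exactly this set either, so fewer than two features will not do.

[-son, +dors]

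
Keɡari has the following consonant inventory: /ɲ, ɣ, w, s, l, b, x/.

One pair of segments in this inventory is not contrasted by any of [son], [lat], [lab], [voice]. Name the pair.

x, s

Both /x/ and /s/ are [-sonorant], [-lateral], [-labial], [-voice]. Since the list omits [strident], [coronal] and [dorsal] — which do distinguish the voiceless velar fricative from the voiceless alveolar fricative — this pair collapses; all other pairs remain distinct.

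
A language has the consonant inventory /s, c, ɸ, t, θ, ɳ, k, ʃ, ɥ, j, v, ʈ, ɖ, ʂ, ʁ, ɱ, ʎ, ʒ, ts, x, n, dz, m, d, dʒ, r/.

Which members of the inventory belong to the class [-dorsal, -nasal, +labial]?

First, the [-dorsal] segments are /s, ɸ, t, θ, ɳ, ʃ, v, ʈ, ɖ, ʂ, ɱ, ʒ, ts, n, dz, m, d, dʒ, r/.
Intersecting with [-nasal] gives /s, ɸ, t, θ, ʃ, v, ʈ, ɖ, ʂ, ʒ, ts, dz, d, dʒ, r/.
Among these, [+labial] leaves /ɸ, v/.

ɸ, v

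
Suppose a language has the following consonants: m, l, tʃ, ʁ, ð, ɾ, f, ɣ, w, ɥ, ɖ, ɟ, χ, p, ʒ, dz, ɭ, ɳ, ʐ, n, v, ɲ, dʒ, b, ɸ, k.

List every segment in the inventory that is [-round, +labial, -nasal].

f, p, v, b, ɸ

First, the [-round] segments are /m, l, tʃ, ʁ, ð, ɾ, f, ɣ, ɖ, ɟ, χ, p, ʒ, dz, ɭ, ɳ, ʐ, n, v, ɲ, dʒ, b, ɸ, k/.
Within that set, [+labial] gives /m, f, p, v, b, ɸ/.
Within that set, [-nasal] leaves /f, p, v, b, ɸ/.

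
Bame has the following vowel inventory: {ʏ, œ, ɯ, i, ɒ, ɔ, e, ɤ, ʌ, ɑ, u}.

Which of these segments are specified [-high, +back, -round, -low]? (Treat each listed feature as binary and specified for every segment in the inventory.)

ɤ, ʌ

Among the inventory, the [-high] segments are /œ, ɒ, ɔ, e, ɤ, ʌ, ɑ/.
Intersecting with [+back] gives /ɒ, ɔ, ɤ, ʌ, ɑ/.
Intersecting with [-round] gives /ɤ, ʌ, ɑ/.
Among these, [-low] leaves /ɤ, ʌ/.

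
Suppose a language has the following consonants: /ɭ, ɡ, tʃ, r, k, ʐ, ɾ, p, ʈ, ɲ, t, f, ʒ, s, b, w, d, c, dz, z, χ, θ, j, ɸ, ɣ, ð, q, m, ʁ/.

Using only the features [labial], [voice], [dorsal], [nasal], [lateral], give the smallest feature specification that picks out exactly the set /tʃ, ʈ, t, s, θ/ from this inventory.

[-voice, -labial, -dorsal]

/tʃ, ʈ, t, s, θ/ are all [-voice], [-labial], [-dorsal], and no other segment in the inventory matches all three values. Dropping any one of them over-generates: [-labial, -dorsal] alone would also admit /ɭ, r, ʐ, ɾ, …/; [-voice, -dorsal] alone would also admit /p, f, ɸ/; [-voice, -labial] alone would also admit /k, c, χ, q/. No other combination of two listed features picks out exactly this set either, so fewer than three features will not do.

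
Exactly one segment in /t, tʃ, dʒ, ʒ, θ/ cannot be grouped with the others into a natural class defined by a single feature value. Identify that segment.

[distributed] groups all but one: /θ, ʒ, tʃ, dʒ/ share [+distributed] while /t/ (voiceless alveolar stop) alone is [−distributed]. Removing any other segment would not leave a single-feature class that excludes it.

t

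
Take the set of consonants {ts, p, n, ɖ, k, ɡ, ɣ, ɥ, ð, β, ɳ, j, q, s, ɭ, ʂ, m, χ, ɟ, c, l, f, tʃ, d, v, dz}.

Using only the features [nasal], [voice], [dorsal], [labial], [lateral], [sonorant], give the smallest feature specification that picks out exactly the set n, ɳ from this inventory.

Every target segment is [+nasal], [−labial]; each remaining inventory member fails at least one of these. Each conjunct is needed — [−labial] alone would also admit /ts, ɖ, k, ɡ, …/; [+nasal] alone would also admit /m/ — and no other single listed feature has exactly this extension, so two is the minimum.

[+nasal, −labial]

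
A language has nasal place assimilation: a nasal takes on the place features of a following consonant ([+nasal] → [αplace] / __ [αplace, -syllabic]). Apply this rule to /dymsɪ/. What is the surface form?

[dynsɪ]

/m/ sits before the [+coronal] consonant /s/, so it takes on [+coronal] and surfaces as /n/. The rest of the form is unaffected: [dynsɪ].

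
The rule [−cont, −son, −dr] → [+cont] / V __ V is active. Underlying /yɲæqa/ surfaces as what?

Only /q/ occurs between two vowels (/æ/ __ /a/) and matches the structural description. It is a voiceless uvular stop, so [−cont, −son, −dr] holds; changing it to [+continuant] with all other features held fixed yields /χ/ (voiceless uvular fricative). No other segment meets both the structural description and the environment, so the output is [yɲæχa].

[yɲæχa]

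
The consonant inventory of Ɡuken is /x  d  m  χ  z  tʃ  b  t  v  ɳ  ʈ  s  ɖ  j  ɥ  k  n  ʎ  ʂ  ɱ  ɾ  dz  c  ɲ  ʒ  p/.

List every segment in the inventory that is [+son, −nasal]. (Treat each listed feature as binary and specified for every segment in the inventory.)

Eliminate segments failing any feature: /x, d, χ, z, tʃ, b, t, v, ʈ, s, ɖ, k, ʂ, dz, c, ʒ, p/ are [−sonorant]; /m, ɳ, n, ɱ, ɲ/ are [+nasal]. The remaining /j, ɥ, ʎ, ɾ/ satisfy [+sonorant], [−nasal].

j, ɥ, ʎ, ɾ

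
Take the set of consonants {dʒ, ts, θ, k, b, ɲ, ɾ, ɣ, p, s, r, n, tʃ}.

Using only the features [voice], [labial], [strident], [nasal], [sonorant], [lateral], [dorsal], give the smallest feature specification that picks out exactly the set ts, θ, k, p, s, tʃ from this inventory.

/ts, θ, k, p, s, tʃ/ are exactly the [-voice] segments in the inventory, so a single feature suffices.

[-voice]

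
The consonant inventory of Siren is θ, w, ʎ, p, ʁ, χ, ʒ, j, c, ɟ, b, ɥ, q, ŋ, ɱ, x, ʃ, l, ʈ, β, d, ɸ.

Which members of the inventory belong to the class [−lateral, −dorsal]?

First, the [−lateral] segments are /θ, w, p, ʁ, χ, ʒ, j, c, ɟ, b, ɥ, q, ŋ, ɱ, x, ʃ, ʈ, β, d, ɸ/.
Within that set, [−dorsal] leaves /θ, p, ʒ, b, ɱ, ʃ, ʈ, β, d, ɸ/.

θ, p, ʒ, b, ɱ, ʃ, ʈ, β, d, ɸ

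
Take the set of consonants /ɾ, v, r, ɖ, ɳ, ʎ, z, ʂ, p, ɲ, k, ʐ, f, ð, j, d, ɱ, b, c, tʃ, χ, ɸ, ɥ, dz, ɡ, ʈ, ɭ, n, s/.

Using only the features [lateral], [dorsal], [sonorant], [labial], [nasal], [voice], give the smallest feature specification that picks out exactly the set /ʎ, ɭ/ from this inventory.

Every target segment is [+lateral] and no other inventory member is, so one feature is enough.

[+lateral]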